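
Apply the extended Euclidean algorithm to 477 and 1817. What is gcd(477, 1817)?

Apply Euclid's algorithm to 1817 and 477:
1817 = 3*477 + 386
477 = 1*386 + 91
386 = 4*91 + 22
91 = 4*22 + 3
22 = 7*3 + 1
3 = 3*1 + 0
gcd(477, 1817) = 1.
Back-substituting:
1 = 22 − 7·3
1 = −7·91 + 29·22
1 = 29·386 − 123·91
1 = −123·477 + 152·386
1 = 152·1817 − 579·477
So 1 = (152)·1817 + (-579)·477.

1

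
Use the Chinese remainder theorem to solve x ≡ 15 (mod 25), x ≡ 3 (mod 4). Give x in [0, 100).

15

Write x = 15 + 25·k. Then 25·k ≡ 3 − 15 ≡ 0 (mod 4).
Need 25⁻¹ mod 4. Extended Euclid on (4, 1):
4 = 4*1 + 0
25⁻¹ ≡ 1 (mod 4), so k ≡ 1·0 ≡ 0 (mod 4).
x = 15 + 25·0 = 15.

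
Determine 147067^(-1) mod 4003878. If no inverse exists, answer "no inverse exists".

Extended Euclidean algorithm:
4003878 = 27·147067 + 33069
147067 = 4·33069 + 14791
33069 = 2·14791 + 3487
14791 = 4·3487 + 843
3487 = 4·843 + 115
843 = 7·115 + 38
115 = 3·38 + 1
38 = 38·1 + 0
gcd = 1, so the inverse exists. Back-substitute:
1 = 115 − 3·38
1 = −3·843 + 22·115
1 = 22·3487 − 91·843
1 = −91·14791 + 386·3487
1 = 386·33069 − 863·14791
1 = −863·147067 + 3838·33069
1 = 3838·4003878 − 104489·147067
So 147067·(-104489) ≡ 1 (mod 4003878), and -104489 ≡ 3899389 (mod 4003878).

3899389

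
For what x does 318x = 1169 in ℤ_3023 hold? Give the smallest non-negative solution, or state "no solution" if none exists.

First find gcd(318, 3023):
3023 = 9*318 + 161
318 = 1*161 + 157
161 = 1*157 + 4
157 = 39*4 + 1
4 = 4*1 + 0
gcd = 1, so a unique solution mod 3023 exists.
Back-substitute for the Bézout coefficients:
1 = 157 − 39·4
1 = −39·161 + 40·157
1 = 40·318 − 79·161
1 = −79·3023 + 751·318
So 318·(751) ≡ 1 (mod 3023), giving 318⁻¹ ≡ 751.
x ≡ 318⁻¹·1169 ≡ 751·1169 ≡ 1249 (mod 3023).

1249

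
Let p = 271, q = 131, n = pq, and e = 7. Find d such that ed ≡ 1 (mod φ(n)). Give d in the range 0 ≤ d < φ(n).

15043

φ(n) = (p−1)(q−1) = 270·130 = 35100.
Need d with 7·d ≡ 1 (mod 35100). Apply the extended Euclidean algorithm:
35100 = 5014×7 + 2
7 = 3×2 + 1
2 = 2×1 + 0
Back-substitute:
1 = 7 − 3·2
1 = −3·35100 + 15043·7
So 7·15043 ≡ 1 (mod 35100), hence d = 15043.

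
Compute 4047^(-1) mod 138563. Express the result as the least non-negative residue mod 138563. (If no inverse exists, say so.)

60020

Extended Euclidean algorithm:
138563 = 34×4047 + 965
4047 = 4×965 + 187
965 = 5×187 + 30
187 = 6×30 + 7
30 = 4×7 + 2
7 = 3×2 + 1
2 = 2×1 + 0
The gcd is 1. Working backward:
1 = 7 − 3·2
1 = −3·30 + 13·7
1 = 13·187 − 81·30
1 = −81·965 + 418·187
1 = 418·4047 − 1753·965
1 = −1753·138563 + 60020·4047
So 4047·60020 ≡ 1 (mod 138563).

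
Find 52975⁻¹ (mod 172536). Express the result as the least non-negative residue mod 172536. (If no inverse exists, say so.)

no inverse exists

Compute gcd(52975, 172536):
172536 = 3·52975 + 13611
52975 = 3·13611 + 12142
13611 = 1·12142 + 1469
12142 = 8·1469 + 390
1469 = 3·390 + 299
390 = 1·299 + 91
299 = 3·91 + 26
91 = 3·26 + 13
26 = 2·13 + 0
The gcd is 13, not 1, hence no inverse exists.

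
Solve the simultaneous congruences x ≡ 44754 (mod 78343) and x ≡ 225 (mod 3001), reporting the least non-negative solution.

906527

Write x = 44754 + 78343·k. Then 78343·k ≡ 225 − 44754 ≡ 486 (mod 3001).
Need 78343⁻¹ mod 3001. Extended Euclid on (3001, 317):
3001 = 9·317 + 148
317 = 2·148 + 21
148 = 7·21 + 1
21 = 21·1 + 0
Back-substitute:
1 = 148 − 7·21
1 = −7·317 + 15·148
1 = 15·3001 − 142·317
78343⁻¹ ≡ 2859 (mod 3001), so k ≡ 2859·486 ≡ 11 (mod 3001).
x = 44754 + 78343·11 = 906527.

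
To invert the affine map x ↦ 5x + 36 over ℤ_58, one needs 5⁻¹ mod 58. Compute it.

35

Run Euclid on (58, 5):
58 = 11·5 + 3
5 = 1·3 + 2
3 = 1·2 + 1
2 = 2·1 + 0
Since gcd(5, 58) = 1, back-substitute to write 1 as a combination:
1 = 3 − 2
1 = −5 + 2·3
1 = 2·58 − 23·5
Thus 5·(-23) ≡ 1 (mod 58); reducing, -23 mod 58 = 35.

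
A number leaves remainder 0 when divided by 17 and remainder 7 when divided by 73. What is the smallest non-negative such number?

153

Write x = 0 + 17·k. Then 17·k ≡ 7 − 0 ≡ 7 (mod 73).
Need 17⁻¹ mod 73. Extended Euclid on (73, 17):
73 = 4×17 + 5
17 = 3×5 + 2
5 = 2×2 + 1
2 = 2×1 + 0
Back-substitute:
1 = 5 − 2·2
1 = −2·17 + 7·5
1 = 7·73 − 30·17
17⁻¹ ≡ 43 (mod 73), so k ≡ 43·7 ≡ 9 (mod 73).
x = 0 + 17·9 = 153.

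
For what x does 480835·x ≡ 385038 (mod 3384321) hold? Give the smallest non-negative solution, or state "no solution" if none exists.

1878852

First find gcd(480835, 3384321):
3384321 = 7·480835 + 18476
480835 = 26·18476 + 459
18476 = 40·459 + 116
459 = 3·116 + 111
116 = 1·111 + 5
111 = 22·5 + 1
5 = 5·1 + 0
gcd = 1, so a unique solution mod 3384321 exists.
Back-substitute for the Bézout coefficients:
1 = 111 − 22·5
1 = −22·116 + 23·111
1 = 23·459 − 91·116
1 = −91·18476 + 3663·459
1 = 3663·480835 − 95329·18476
1 = −95329·3384321 + 670966·480835
So 480835·(670966) ≡ 1 (mod 3384321), giving 480835⁻¹ ≡ 670966.
x ≡ 480835⁻¹·385038 ≡ 670966·385038 ≡ 1878852 (mod 3384321).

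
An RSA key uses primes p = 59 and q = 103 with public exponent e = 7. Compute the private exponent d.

φ(n) = (p−1)(q−1) = 58·102 = 5916.
Need d with 7·d ≡ 1 (mod 5916). Apply the extended Euclidean algorithm:
5916 = 845·7 + 1
7 = 7·1 + 0
Back-substitute:
1 = 5916 − 845·7
So 7·(-845) ≡ 1 (mod 5916), hence d ≡ -845 ≡ 5071 (mod 5916).

5071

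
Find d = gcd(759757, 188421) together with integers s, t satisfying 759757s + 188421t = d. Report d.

1

Repeated division:
759757 = 4×188421 + 6073
188421 = 31×6073 + 158
6073 = 38×158 + 69
158 = 2×69 + 20
69 = 3×20 + 9
20 = 2×9 + 2
9 = 4×2 + 1
2 = 2×1 + 0
gcd(759757, 188421) = 1.
Express as a combination:
1 = 9 − 4·2
1 = −4·20 + 9·9
1 = 9·69 − 31·20
1 = −31·158 + 71·69
1 = 71·6073 − 2729·158
1 = −2729·188421 + 84670·6073
1 = 84670·759757 − 341409·188421
So 1 = (84670)·759757 + (-341409)·188421.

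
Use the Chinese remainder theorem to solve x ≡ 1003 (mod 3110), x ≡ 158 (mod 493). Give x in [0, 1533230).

1042853

Write x = 1003 + 3110·k. Then 3110·k ≡ 158 − 1003 ≡ 141 (mod 493).
Need 3110⁻¹ mod 493. Extended Euclid on (493, 152):
493 = 3·152 + 37
152 = 4·37 + 4
37 = 9·4 + 1
4 = 4·1 + 0
Back-substitute:
1 = 37 − 9·4
1 = −9·152 + 37·37
1 = 37·493 − 120·152
3110⁻¹ ≡ 373 (mod 493), so k ≡ 373·141 ≡ 335 (mod 493).
x = 1003 + 3110·335 = 1042853.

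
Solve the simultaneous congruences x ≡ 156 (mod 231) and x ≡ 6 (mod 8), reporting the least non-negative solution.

Write x = 156 + 231·k. Then 231·k ≡ 6 − 156 ≡ 2 (mod 8).
Need 231⁻¹ mod 8. Extended Euclid on (8, 7):
8 = 1·7 + 1
7 = 7·1 + 0
Back-substitute:
1 = 8 − 7
231⁻¹ ≡ 7 (mod 8), so k ≡ 7·2 ≡ 6 (mod 8).
x = 156 + 231·6 = 1542.

1542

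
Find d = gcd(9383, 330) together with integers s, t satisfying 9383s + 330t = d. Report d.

11

Repeated division:
9383 = 28×330 + 143
330 = 2×143 + 44
143 = 3×44 + 11
44 = 4×11 + 0
gcd(9383, 330) = 11.
Working backward:
11 = 143 − 3·44
11 = −3·330 + 7·143
11 = 7·9383 − 199·330
So 11 = (7)·9383 + (-199)·330.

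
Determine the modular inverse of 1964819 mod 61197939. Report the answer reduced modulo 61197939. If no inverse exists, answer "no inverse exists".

Run Euclid on (61197939, 1964819):
61197939 = 31·1964819 + 288550
1964819 = 6·288550 + 233519
288550 = 1·233519 + 55031
233519 = 4·55031 + 13395
55031 = 4·13395 + 1451
13395 = 9·1451 + 336
1451 = 4·336 + 107
336 = 3·107 + 15
107 = 7·15 + 2
15 = 7·2 + 1
2 = 2·1 + 0
gcd = 1, so the inverse exists. Back-substitute:
1 = 15 − 7·2
1 = −7·107 + 50·15
1 = 50·336 − 157·107
1 = −157·1451 + 678·336
1 = 678·13395 − 6259·1451
1 = −6259·55031 + 25714·13395
1 = 25714·233519 − 109115·55031
1 = −109115·288550 + 134829·233519
1 = 134829·1964819 − 918089·288550
1 = −918089·61197939 + 28595588·1964819
So 1964819·28595588 ≡ 1 (mod 61197939).

28595588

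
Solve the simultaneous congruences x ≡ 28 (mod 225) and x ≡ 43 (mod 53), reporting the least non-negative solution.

Write x = 28 + 225·k. Then 225·k ≡ 43 − 28 ≡ 15 (mod 53).
Need 225⁻¹ mod 53. Extended Euclid on (53, 13):
53 = 4·13 + 1
13 = 13·1 + 0
Back-substitute:
1 = 53 − 4·13
225⁻¹ ≡ 49 (mod 53), so k ≡ 49·15 ≡ 46 (mod 53).
x = 28 + 225·46 = 10378.

10378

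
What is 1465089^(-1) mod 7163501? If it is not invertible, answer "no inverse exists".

5432298

Apply the Euclidean algorithm to 7163501 and 1465089:
7163501 = 4*1465089 + 1303145
1465089 = 1*1303145 + 161944
1303145 = 8*161944 + 7593
161944 = 21*7593 + 2491
7593 = 3*2491 + 120
2491 = 20*120 + 91
120 = 1*91 + 29
91 = 3*29 + 4
29 = 7*4 + 1
4 = 4*1 + 0
gcd = 1, so the inverse exists. Back-substitute:
1 = 29 − 7·4
1 = −7·91 + 22·29
1 = 22·120 − 29·91
1 = −29·2491 + 602·120
1 = 602·7593 − 1835·2491
1 = −1835·161944 + 39137·7593
1 = 39137·1303145 − 314931·161944
1 = −314931·1465089 + 354068·1303145
1 = 354068·7163501 − 1731203·1465089
Thus 1465089·(-1731203) ≡ 1 (mod 7163501); reducing, -1731203 mod 7163501 = 5432298.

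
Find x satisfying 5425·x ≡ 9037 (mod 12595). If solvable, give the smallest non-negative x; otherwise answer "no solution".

gcd(5425, 12595):
12595 = 2×5425 + 1745
5425 = 3×1745 + 190
1745 = 9×190 + 35
190 = 5×35 + 15
35 = 2×15 + 5
15 = 3×5 + 0
gcd = 5, but 5 ∤ 9037, so the congruence has no solution.

no solution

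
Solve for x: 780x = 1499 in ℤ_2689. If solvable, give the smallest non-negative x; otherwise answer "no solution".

First find gcd(780, 2689):
2689 = 3·780 + 349
780 = 2·349 + 82
349 = 4·82 + 21
82 = 3·21 + 19
21 = 1·19 + 2
19 = 9·2 + 1
2 = 2·1 + 0
gcd = 1, so a unique solution mod 2689 exists.
Back-substitute for the Bézout coefficients:
1 = 19 − 9·2
1 = −9·21 + 10·19
1 = 10·82 − 39·21
1 = −39·349 + 166·82
1 = 166·780 − 371·349
1 = −371·2689 + 1279·780
So 780·(1279) ≡ 1 (mod 2689), giving 780⁻¹ ≡ 1279.
x ≡ 780⁻¹·1499 ≡ 1279·1499 ≡ 2653 (mod 2689).

2653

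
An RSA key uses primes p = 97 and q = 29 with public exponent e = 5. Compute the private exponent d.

1613

φ(n) = (p−1)(q−1) = 96·28 = 2688.
Need d with 5·d ≡ 1 (mod 2688). Apply the extended Euclidean algorithm:
2688 = 537×5 + 3
5 = 1×3 + 2
3 = 1×2 + 1
2 = 2×1 + 0
Back-substitute:
1 = 3 − 2
1 = −5 + 2·3
1 = 2·2688 − 1075·5
So 5·(-1075) ≡ 1 (mod 2688), hence d ≡ -1075 ≡ 1613 (mod 2688).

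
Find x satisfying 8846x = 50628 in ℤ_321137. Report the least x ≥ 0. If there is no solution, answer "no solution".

First find gcd(8846, 321137):
321137 = 36*8846 + 2681
8846 = 3*2681 + 803
2681 = 3*803 + 272
803 = 2*272 + 259
272 = 1*259 + 13
259 = 19*13 + 12
13 = 1*12 + 1
12 = 12*1 + 0
gcd = 1, so a unique solution mod 321137 exists.
Back-substitute for the Bézout coefficients:
1 = 13 − 12
1 = −259 + 20·13
1 = 20·272 − 21·259
1 = −21·803 + 62·272
1 = 62·2681 − 207·803
1 = −207·8846 + 683·2681
1 = 683·321137 − 24795·8846
So 8846·(-24795) ≡ 1 (mod 321137), giving 8846⁻¹ ≡ 296342.
x ≡ 8846⁻¹·50628 ≡ 296342·50628 ≡ 3273 (mod 321137).

3273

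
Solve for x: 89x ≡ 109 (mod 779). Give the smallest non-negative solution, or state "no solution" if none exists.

First find gcd(89, 779):
779 = 8*89 + 67
89 = 1*67 + 22
67 = 3*22 + 1
22 = 22*1 + 0
gcd = 1, so a unique solution mod 779 exists.
Back-substitute for the Bézout coefficients:
1 = 67 − 3·22
1 = −3·89 + 4·67
1 = 4·779 − 35·89
So 89·(-35) ≡ 1 (mod 779), giving 89⁻¹ ≡ 744.
x ≡ 89⁻¹·109 ≡ 744·109 ≡ 80 (mod 779).

80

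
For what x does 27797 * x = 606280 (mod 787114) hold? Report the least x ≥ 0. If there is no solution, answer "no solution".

First find gcd(27797, 787114):
787114 = 28·27797 + 8798
27797 = 3·8798 + 1403
8798 = 6·1403 + 380
1403 = 3·380 + 263
380 = 1·263 + 117
263 = 2·117 + 29
117 = 4·29 + 1
29 = 29·1 + 0
gcd = 1, so a unique solution mod 787114 exists.
Back-substitute for the Bézout coefficients:
1 = 117 − 4·29
1 = −4·263 + 9·117
1 = 9·380 − 13·263
1 = −13·1403 + 48·380
1 = 48·8798 − 301·1403
1 = −301·27797 + 951·8798
1 = 951·787114 − 26929·27797
So 27797·(-26929) ≡ 1 (mod 787114), giving 27797⁻¹ ≡ 760185.
x ≡ 27797⁻¹·606280 ≡ 760185·606280 ≡ 591582 (mod 787114).

591582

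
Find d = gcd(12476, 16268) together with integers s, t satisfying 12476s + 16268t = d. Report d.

Repeated division:
16268 = 1×12476 + 3792
12476 = 3×3792 + 1100
3792 = 3×1100 + 492
1100 = 2×492 + 116
492 = 4×116 + 28
116 = 4×28 + 4
28 = 7×4 + 0
gcd(12476, 16268) = 4.
Express as a combination:
4 = 116 − 4·28
4 = −4·492 + 17·116
4 = 17·1100 − 38·492
4 = −38·3792 + 131·1100
4 = 131·12476 − 431·3792
4 = −431·16268 + 562·12476
So 4 = (-431)·16268 + (562)·12476.

4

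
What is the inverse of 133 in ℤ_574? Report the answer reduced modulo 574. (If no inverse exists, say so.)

Euclidean algorithm on 574, 133:
574 = 4·133 + 42
133 = 3·42 + 7
42 = 6·7 + 0
The gcd is 7, not 1, hence no inverse exists.

no inverse exists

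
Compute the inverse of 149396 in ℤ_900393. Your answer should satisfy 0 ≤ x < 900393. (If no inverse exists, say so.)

Compute gcd(149396, 900393):
900393 = 6×149396 + 4017
149396 = 37×4017 + 767
4017 = 5×767 + 182
767 = 4×182 + 39
182 = 4×39 + 26
39 = 1×26 + 13
26 = 2×13 + 0
The gcd is 13, not 1, hence no inverse exists.

no inverse exists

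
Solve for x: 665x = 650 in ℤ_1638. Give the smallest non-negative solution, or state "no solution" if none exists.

no solution

gcd(665, 1638):
1638 = 2×665 + 308
665 = 2×308 + 49
308 = 6×49 + 14
49 = 3×14 + 7
14 = 2×7 + 0
gcd = 7, but 7 ∤ 650, so the congruence has no solution.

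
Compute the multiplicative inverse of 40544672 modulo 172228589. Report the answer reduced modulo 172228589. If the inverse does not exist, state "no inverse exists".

18844084

Apply the Euclidean algorithm to 172228589 and 40544672:
172228589 = 4·40544672 + 10049901
40544672 = 4·10049901 + 345068
10049901 = 29·345068 + 42929
345068 = 8·42929 + 1636
42929 = 26·1636 + 393
1636 = 4·393 + 64
393 = 6·64 + 9
64 = 7·9 + 1
9 = 9·1 + 0
Since gcd(40544672, 172228589) = 1, back-substitute to write 1 as a combination:
1 = 64 − 7·9
1 = −7·393 + 43·64
1 = 43·1636 − 179·393
1 = −179·42929 + 4697·1636
1 = 4697·345068 − 37755·42929
1 = −37755·10049901 + 1099592·345068
1 = 1099592·40544672 − 4436123·10049901
1 = −4436123·172228589 + 18844084·40544672
So 40544672·18844084 ≡ 1 (mod 172228589).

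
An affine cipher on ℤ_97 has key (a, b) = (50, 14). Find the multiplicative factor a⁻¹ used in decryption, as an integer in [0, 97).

Extended Euclidean algorithm:
97 = 1×50 + 47
50 = 1×47 + 3
47 = 15×3 + 2
3 = 1×2 + 1
2 = 2×1 + 0
Since gcd(50, 97) = 1, back-substitute to write 1 as a combination:
1 = 3 − 2
1 = −47 + 16·3
1 = 16·50 − 17·47
1 = −17·97 + 33·50
So 50·33 ≡ 1 (mod 97).

33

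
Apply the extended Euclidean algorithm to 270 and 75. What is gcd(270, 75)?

Euclidean algorithm:
270 = 3·75 + 45
75 = 1·45 + 30
45 = 1·30 + 15
30 = 2·15 + 0
gcd(270, 75) = 15.
Working backward:
15 = 45 − 30
15 = −75 + 2·45
15 = 2·270 − 7·75
So 15 = (2)·270 + (-7)·75.

15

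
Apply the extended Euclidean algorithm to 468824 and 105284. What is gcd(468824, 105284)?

4

Repeated division:
468824 = 4·105284 + 47688
105284 = 2·47688 + 9908
47688 = 4·9908 + 8056
9908 = 1·8056 + 1852
8056 = 4·1852 + 648
1852 = 2·648 + 556
648 = 1·556 + 92
556 = 6·92 + 4
92 = 23·4 + 0
gcd(468824, 105284) = 4.
Express as a combination:
4 = 556 − 6·92
4 = −6·648 + 7·556
4 = 7·1852 − 20·648
4 = −20·8056 + 87·1852
4 = 87·9908 − 107·8056
4 = −107·47688 + 515·9908
4 = 515·105284 − 1137·47688
4 = −1137·468824 + 5063·105284
So 4 = (-1137)·468824 + (5063)·105284.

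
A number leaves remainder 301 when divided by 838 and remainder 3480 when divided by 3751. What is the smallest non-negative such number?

Write x = 301 + 838·k. Then 838·k ≡ 3480 − 301 ≡ 3179 (mod 3751).
Need 838⁻¹ mod 3751. Extended Euclid on (3751, 838):
3751 = 4·838 + 399
838 = 2·399 + 40
399 = 9·40 + 39
40 = 1·39 + 1
39 = 39·1 + 0
Back-substitute:
1 = 40 − 39
1 = −399 + 10·40
1 = 10·838 − 21·399
1 = −21·3751 + 94·838
838⁻¹ ≡ 94 (mod 3751), so k ≡ 94·3179 ≡ 2497 (mod 3751).
x = 301 + 838·2497 = 2092787.

2092787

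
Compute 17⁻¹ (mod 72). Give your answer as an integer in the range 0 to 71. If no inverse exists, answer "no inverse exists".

17

Extended Euclidean algorithm:
72 = 4*17 + 4
17 = 4*4 + 1
4 = 4*1 + 0
The gcd is 1. Working backward:
1 = 17 − 4·4
1 = −4·72 + 17·17
So 17·17 ≡ 1 (mod 72).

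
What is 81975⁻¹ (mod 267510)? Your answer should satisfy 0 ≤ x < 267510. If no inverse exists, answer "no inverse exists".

Compute gcd(81975, 267510):
267510 = 3×81975 + 21585
81975 = 3×21585 + 17220
21585 = 1×17220 + 4365
17220 = 3×4365 + 4125
4365 = 1×4125 + 240
4125 = 17×240 + 45
240 = 5×45 + 15
45 = 3×15 + 0
The gcd is 15, not 1, hence no inverse exists.

no inverse exists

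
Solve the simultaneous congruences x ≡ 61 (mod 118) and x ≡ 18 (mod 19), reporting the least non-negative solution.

Write x = 61 + 118·k. Then 118·k ≡ 18 − 61 ≡ 14 (mod 19).
Need 118⁻¹ mod 19. Extended Euclid on (19, 4):
19 = 4*4 + 3
4 = 1*3 + 1
3 = 3*1 + 0
Back-substitute:
1 = 4 − 3
1 = −19 + 5·4
118⁻¹ ≡ 5 (mod 19), so k ≡ 5·14 ≡ 13 (mod 19).
x = 61 + 118·13 = 1595.

1595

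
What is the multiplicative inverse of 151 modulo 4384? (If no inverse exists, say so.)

Apply the Euclidean algorithm to 4384 and 151:
4384 = 29*151 + 5
151 = 30*5 + 1
5 = 5*1 + 0
Since gcd(151, 4384) = 1, back-substitute to write 1 as a combination:
1 = 151 − 30·5
1 = −30·4384 + 871·151
So 151·871 ≡ 1 (mod 4384).

871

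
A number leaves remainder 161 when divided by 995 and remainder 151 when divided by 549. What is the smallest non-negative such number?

159361

Write x = 161 + 995·k. Then 995·k ≡ 151 − 161 ≡ 539 (mod 549).
Need 995⁻¹ mod 549. Extended Euclid on (549, 446):
549 = 1*446 + 103
446 = 4*103 + 34
103 = 3*34 + 1
34 = 34*1 + 0
Back-substitute:
1 = 103 − 3·34
1 = −3·446 + 13·103
1 = 13·549 − 16·446
995⁻¹ ≡ 533 (mod 549), so k ≡ 533·539 ≡ 160 (mod 549).
x = 161 + 995·160 = 159361.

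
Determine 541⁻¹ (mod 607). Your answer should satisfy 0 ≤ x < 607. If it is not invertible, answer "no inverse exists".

561

Apply the Euclidean algorithm to 607 and 541:
607 = 1·541 + 66
541 = 8·66 + 13
66 = 5·13 + 1
13 = 13·1 + 0
Since gcd(541, 607) = 1, back-substitute to write 1 as a combination:
1 = 66 − 5·13
1 = −5·541 + 41·66
1 = 41·607 − 46·541
So 541·(-46) ≡ 1 (mod 607), and -46 ≡ 561 (mod 607).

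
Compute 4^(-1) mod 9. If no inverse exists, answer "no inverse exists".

Run Euclid on (9, 4):
9 = 2·4 + 1
4 = 4·1 + 0
gcd = 1, so the inverse exists. Back-substitute:
1 = 9 − 2·4
So 4·(-2) ≡ 1 (mod 9), and -2 ≡ 7 (mod 9).

7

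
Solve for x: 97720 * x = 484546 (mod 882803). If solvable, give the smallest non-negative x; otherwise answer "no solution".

First find gcd(97720, 882803):
882803 = 9·97720 + 3323
97720 = 29·3323 + 1353
3323 = 2·1353 + 617
1353 = 2·617 + 119
617 = 5·119 + 22
119 = 5·22 + 9
22 = 2·9 + 4
9 = 2·4 + 1
4 = 4·1 + 0
gcd = 1, so a unique solution mod 882803 exists.
Back-substitute for the Bézout coefficients:
1 = 9 − 2·4
1 = −2·22 + 5·9
1 = 5·119 − 27·22
1 = −27·617 + 140·119
1 = 140·1353 − 307·617
1 = −307·3323 + 754·1353
1 = 754·97720 − 22173·3323
1 = −22173·882803 + 200311·97720
So 97720·(200311) ≡ 1 (mod 882803), giving 97720⁻¹ ≡ 200311.
x ≡ 97720⁻¹·484546 ≡ 200311·484546 ≡ 117971 (mod 882803).

117971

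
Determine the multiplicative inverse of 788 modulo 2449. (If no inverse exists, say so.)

1066

Run Euclid on (2449, 788):
2449 = 3×788 + 85
788 = 9×85 + 23
85 = 3×23 + 16
23 = 1×16 + 7
16 = 2×7 + 2
7 = 3×2 + 1
2 = 2×1 + 0
gcd = 1, so the inverse exists. Back-substitute:
1 = 7 − 3·2
1 = −3·16 + 7·7
1 = 7·23 − 10·16
1 = −10·85 + 37·23
1 = 37·788 − 343·85
1 = −343·2449 + 1066·788
So 788·1066 ≡ 1 (mod 2449).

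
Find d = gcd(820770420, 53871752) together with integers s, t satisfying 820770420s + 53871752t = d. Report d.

4

Repeated division:
820770420 = 15·53871752 + 12694140
53871752 = 4·12694140 + 3095192
12694140 = 4·3095192 + 313372
3095192 = 9·313372 + 274844
313372 = 1·274844 + 38528
274844 = 7·38528 + 5148
38528 = 7·5148 + 2492
5148 = 2·2492 + 164
2492 = 15·164 + 32
164 = 5·32 + 4
32 = 8·4 + 0
gcd(820770420, 53871752) = 4.
Express as a combination:
4 = 164 − 5·32
4 = −5·2492 + 76·164
4 = 76·5148 − 157·2492
4 = −157·38528 + 1175·5148
4 = 1175·274844 − 8382·38528
4 = −8382·313372 + 9557·274844
4 = 9557·3095192 − 94395·313372
4 = −94395·12694140 + 387137·3095192
4 = 387137·53871752 − 1642943·12694140
4 = −1642943·820770420 + 25031282·53871752
So 4 = (-1642943)·820770420 + (25031282)·53871752.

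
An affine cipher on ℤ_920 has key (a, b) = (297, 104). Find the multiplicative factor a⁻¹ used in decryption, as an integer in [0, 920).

Apply the Euclidean algorithm to 920 and 297:
920 = 3*297 + 29
297 = 10*29 + 7
29 = 4*7 + 1
7 = 7*1 + 0
gcd = 1, so the inverse exists. Back-substitute:
1 = 29 − 4·7
1 = −4·297 + 41·29
1 = 41·920 − 127·297
Hence 297⁻¹ ≡ -127 ≡ 793 (mod 920).

793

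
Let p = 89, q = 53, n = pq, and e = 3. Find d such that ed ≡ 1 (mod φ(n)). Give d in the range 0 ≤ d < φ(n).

3051

φ(n) = (p−1)(q−1) = 88·52 = 4576.
Need d with 3·d ≡ 1 (mod 4576). Apply the extended Euclidean algorithm:
4576 = 1525*3 + 1
3 = 3*1 + 0
Back-substitute:
1 = 4576 − 1525·3
So 3·(-1525) ≡ 1 (mod 4576), hence d ≡ -1525 ≡ 3051 (mod 4576).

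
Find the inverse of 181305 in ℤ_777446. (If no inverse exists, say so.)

239355

Run Euclid on (777446, 181305):
777446 = 4·181305 + 52226
181305 = 3·52226 + 24627
52226 = 2·24627 + 2972
24627 = 8·2972 + 851
2972 = 3·851 + 419
851 = 2·419 + 13
419 = 32·13 + 3
13 = 4·3 + 1
3 = 3·1 + 0
The gcd is 1. Working backward:
1 = 13 − 4·3
1 = −4·419 + 129·13
1 = 129·851 − 262·419
1 = −262·2972 + 915·851
1 = 915·24627 − 7582·2972
1 = −7582·52226 + 16079·24627
1 = 16079·181305 − 55819·52226
1 = −55819·777446 + 239355·181305
So 181305·239355 ≡ 1 (mod 777446).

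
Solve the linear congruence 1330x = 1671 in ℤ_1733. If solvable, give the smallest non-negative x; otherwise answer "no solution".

800

First find gcd(1330, 1733):
1733 = 1×1330 + 403
1330 = 3×403 + 121
403 = 3×121 + 40
121 = 3×40 + 1
40 = 40×1 + 0
gcd = 1, so a unique solution mod 1733 exists.
Back-substitute for the Bézout coefficients:
1 = 121 − 3·40
1 = −3·403 + 10·121
1 = 10·1330 − 33·403
1 = −33·1733 + 43·1330
So 1330·(43) ≡ 1 (mod 1733), giving 1330⁻¹ ≡ 43.
x ≡ 1330⁻¹·1671 ≡ 43·1671 ≡ 800 (mod 1733).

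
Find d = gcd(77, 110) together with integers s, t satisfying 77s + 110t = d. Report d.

Apply Euclid's algorithm to 110 and 77:
110 = 1×77 + 33
77 = 2×33 + 11
33 = 3×11 + 0
gcd(77, 110) = 11.
Back-substituting:
11 = 77 − 2·33
11 = −2·110 + 3·77
So 11 = (-2)·110 + (3)·77.

11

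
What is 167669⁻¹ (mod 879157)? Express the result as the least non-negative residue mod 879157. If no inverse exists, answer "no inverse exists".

Apply the Euclidean algorithm to 879157 and 167669:
879157 = 5×167669 + 40812
167669 = 4×40812 + 4421
40812 = 9×4421 + 1023
4421 = 4×1023 + 329
1023 = 3×329 + 36
329 = 9×36 + 5
36 = 7×5 + 1
5 = 5×1 + 0
gcd = 1, so the inverse exists. Back-substitute:
1 = 36 − 7·5
1 = −7·329 + 64·36
1 = 64·1023 − 199·329
1 = −199·4421 + 860·1023
1 = 860·40812 − 7939·4421
1 = −7939·167669 + 32616·40812
1 = 32616·879157 − 171019·167669
So 167669·(-171019) ≡ 1 (mod 879157), and -171019 ≡ 708138 (mod 879157).

708138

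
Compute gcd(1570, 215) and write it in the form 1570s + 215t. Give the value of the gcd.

Apply Euclid's algorithm to 1570 and 215:
1570 = 7·215 + 65
215 = 3·65 + 20
65 = 3·20 + 5
20 = 4·5 + 0
gcd(1570, 215) = 5.
Back-substituting:
5 = 65 − 3·20
5 = −3·215 + 10·65
5 = 10·1570 − 73·215
So 5 = (10)·1570 + (-73)·215.

5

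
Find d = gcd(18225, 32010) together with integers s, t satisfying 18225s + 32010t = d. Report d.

15

Euclidean algorithm:
32010 = 1*18225 + 13785
18225 = 1*13785 + 4440
13785 = 3*4440 + 465
4440 = 9*465 + 255
465 = 1*255 + 210
255 = 1*210 + 45
210 = 4*45 + 30
45 = 1*30 + 15
30 = 2*15 + 0
gcd(18225, 32010) = 15.
Back-substituting:
15 = 45 − 30
15 = −210 + 5·45
15 = 5·255 − 6·210
15 = −6·465 + 11·255
15 = 11·4440 − 105·465
15 = −105·13785 + 326·4440
15 = 326·18225 − 431·13785
15 = −431·32010 + 757·18225
So 15 = (-431)·32010 + (757)·18225.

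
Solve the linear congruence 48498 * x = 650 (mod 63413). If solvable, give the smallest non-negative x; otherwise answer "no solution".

First find gcd(48498, 63413):
63413 = 1·48498 + 14915
48498 = 3·14915 + 3753
14915 = 3·3753 + 3656
3753 = 1·3656 + 97
3656 = 37·97 + 67
97 = 1·67 + 30
67 = 2·30 + 7
30 = 4·7 + 2
7 = 3·2 + 1
2 = 2·1 + 0
gcd = 1, so a unique solution mod 63413 exists.
Back-substitute for the Bézout coefficients:
1 = 7 − 3·2
1 = −3·30 + 13·7
1 = 13·67 − 29·30
1 = −29·97 + 42·67
1 = 42·3656 − 1583·97
1 = −1583·3753 + 1625·3656
1 = 1625·14915 − 6458·3753
1 = −6458·48498 + 20999·14915
1 = 20999·63413 − 27457·48498
So 48498·(-27457) ≡ 1 (mod 63413), giving 48498⁻¹ ≡ 35956.
x ≡ 48498⁻¹·650 ≡ 35956·650 ≡ 35416 (mod 63413).

35416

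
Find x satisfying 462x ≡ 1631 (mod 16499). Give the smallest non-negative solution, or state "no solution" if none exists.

1682

First find gcd(462, 16499):
16499 = 35*462 + 329
462 = 1*329 + 133
329 = 2*133 + 63
133 = 2*63 + 7
63 = 9*7 + 0
gcd = 7 and 7 | 1631, so solutions exist. Divide through by 7: 66x ≡ 233 (mod 2357).
Now find 66⁻¹ mod 2357:
2357 = 35*66 + 47
66 = 1*47 + 19
47 = 2*19 + 9
19 = 2*9 + 1
9 = 9*1 + 0
Back-substitute:
1 = 19 − 2·9
1 = −2·47 + 5·19
1 = 5·66 − 7·47
1 = −7·2357 + 250·66
So 66⁻¹ ≡ 250 (mod 2357).
Then x ≡ 250·233 ≡ 1682 (mod 2357); the smallest non-negative solution is x = 1682.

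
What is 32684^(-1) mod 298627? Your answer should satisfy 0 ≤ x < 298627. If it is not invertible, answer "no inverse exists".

Extended Euclidean algorithm:
298627 = 9*32684 + 4471
32684 = 7*4471 + 1387
4471 = 3*1387 + 310
1387 = 4*310 + 147
310 = 2*147 + 16
147 = 9*16 + 3
16 = 5*3 + 1
3 = 3*1 + 0
Since gcd(32684, 298627) = 1, back-substitute to write 1 as a combination:
1 = 16 − 5·3
1 = −5·147 + 46·16
1 = 46·310 − 97·147
1 = −97·1387 + 434·310
1 = 434·4471 − 1399·1387
1 = −1399·32684 + 10227·4471
1 = 10227·298627 − 93442·32684
So 32684·(-93442) ≡ 1 (mod 298627), and -93442 ≡ 205185 (mod 298627).

205185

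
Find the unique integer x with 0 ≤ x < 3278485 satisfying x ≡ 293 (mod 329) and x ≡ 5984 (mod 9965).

Write x = 293 + 329·k. Then 329·k ≡ 5984 − 293 ≡ 5691 (mod 9965).
Need 329⁻¹ mod 9965. Extended Euclid on (9965, 329):
9965 = 30×329 + 95
329 = 3×95 + 44
95 = 2×44 + 7
44 = 6×7 + 2
7 = 3×2 + 1
2 = 2×1 + 0
Back-substitute:
1 = 7 − 3·2
1 = −3·44 + 19·7
1 = 19·95 − 41·44
1 = −41·329 + 142·95
1 = 142·9965 − 4301·329
329⁻¹ ≡ 5664 (mod 9965), so k ≡ 5664·5691 ≡ 7014 (mod 9965).
x = 293 + 329·7014 = 2307899.

2307899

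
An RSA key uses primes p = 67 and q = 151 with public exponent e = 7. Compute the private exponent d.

4243

φ(n) = (p−1)(q−1) = 66·150 = 9900.
Need d with 7·d ≡ 1 (mod 9900). Apply the extended Euclidean algorithm:
9900 = 1414×7 + 2
7 = 3×2 + 1
2 = 2×1 + 0
Back-substitute:
1 = 7 − 3·2
1 = −3·9900 + 4243·7
So 7·4243 ≡ 1 (mod 9900), hence d = 4243.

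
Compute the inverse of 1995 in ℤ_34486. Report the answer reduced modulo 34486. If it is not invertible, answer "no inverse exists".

19689

Apply the Euclidean algorithm to 34486 and 1995:
34486 = 17×1995 + 571
1995 = 3×571 + 282
571 = 2×282 + 7
282 = 40×7 + 2
7 = 3×2 + 1
2 = 2×1 + 0
gcd = 1, so the inverse exists. Back-substitute:
1 = 7 − 3·2
1 = −3·282 + 121·7
1 = 121·571 − 245·282
1 = −245·1995 + 856·571
1 = 856·34486 − 14797·1995
So 1995·(-14797) ≡ 1 (mod 34486), and -14797 ≡ 19689 (mod 34486).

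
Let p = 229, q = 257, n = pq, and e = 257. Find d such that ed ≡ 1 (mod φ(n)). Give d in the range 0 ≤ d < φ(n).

14081

φ(n) = (p−1)(q−1) = 228·256 = 58368.
Need d with 257·d ≡ 1 (mod 58368). Apply the extended Euclidean algorithm:
58368 = 227·257 + 29
257 = 8·29 + 25
29 = 1·25 + 4
25 = 6·4 + 1
4 = 4·1 + 0
Back-substitute:
1 = 25 − 6·4
1 = −6·29 + 7·25
1 = 7·257 − 62·29
1 = −62·58368 + 14081·257
So 257·14081 ≡ 1 (mod 58368), hence d = 14081.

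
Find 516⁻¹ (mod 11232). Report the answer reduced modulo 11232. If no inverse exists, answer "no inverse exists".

Euclidean algorithm on 11232, 516:
11232 = 21·516 + 396
516 = 1·396 + 120
396 = 3·120 + 36
120 = 3·36 + 12
36 = 3·12 + 0
The gcd is 12, not 1, hence no inverse exists.

no inverse exists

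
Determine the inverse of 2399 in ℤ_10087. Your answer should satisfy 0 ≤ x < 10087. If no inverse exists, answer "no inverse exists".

Extended Euclidean algorithm:
10087 = 4*2399 + 491
2399 = 4*491 + 435
491 = 1*435 + 56
435 = 7*56 + 43
56 = 1*43 + 13
43 = 3*13 + 4
13 = 3*4 + 1
4 = 4*1 + 0
The gcd is 1. Working backward:
1 = 13 − 3·4
1 = −3·43 + 10·13
1 = 10·56 − 13·43
1 = −13·435 + 101·56
1 = 101·491 − 114·435
1 = −114·2399 + 557·491
1 = 557·10087 − 2342·2399
So 2399·(-2342) ≡ 1 (mod 10087), and -2342 ≡ 7745 (mod 10087).

7745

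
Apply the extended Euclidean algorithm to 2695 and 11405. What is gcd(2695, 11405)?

Apply Euclid's algorithm to 11405 and 2695:
11405 = 4×2695 + 625
2695 = 4×625 + 195
625 = 3×195 + 40
195 = 4×40 + 35
40 = 1×35 + 5
35 = 7×5 + 0
gcd(2695, 11405) = 5.
Express as a combination:
5 = 40 − 35
5 = −195 + 5·40
5 = 5·625 − 16·195
5 = −16·2695 + 69·625
5 = 69·11405 − 292·2695
So 5 = (69)·11405 + (-292)·2695.

5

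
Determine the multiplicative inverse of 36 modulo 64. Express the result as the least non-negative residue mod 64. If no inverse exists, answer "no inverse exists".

Euclidean algorithm on 64, 36:
64 = 1×36 + 28
36 = 1×28 + 8
28 = 3×8 + 4
8 = 2×4 + 0
Since gcd = 4 > 1, 36 is not a unit mod 64.

no inverse exists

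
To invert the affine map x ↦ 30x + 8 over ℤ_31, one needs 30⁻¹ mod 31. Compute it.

Run Euclid on (31, 30):
31 = 1*30 + 1
30 = 30*1 + 0
Since gcd(30, 31) = 1, back-substitute to write 1 as a combination:
1 = 31 − 30
Hence 30⁻¹ ≡ -1 ≡ 30 (mod 31).

30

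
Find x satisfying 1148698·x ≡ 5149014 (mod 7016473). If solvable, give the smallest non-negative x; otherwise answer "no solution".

1619324

First find gcd(1148698, 7016473):
7016473 = 6*1148698 + 124285
1148698 = 9*124285 + 30133
124285 = 4*30133 + 3753
30133 = 8*3753 + 109
3753 = 34*109 + 47
109 = 2*47 + 15
47 = 3*15 + 2
15 = 7*2 + 1
2 = 2*1 + 0
gcd = 1, so a unique solution mod 7016473 exists.
Back-substitute for the Bézout coefficients:
1 = 15 − 7·2
1 = −7·47 + 22·15
1 = 22·109 − 51·47
1 = −51·3753 + 1756·109
1 = 1756·30133 − 14099·3753
1 = −14099·124285 + 58152·30133
1 = 58152·1148698 − 537467·124285
1 = −537467·7016473 + 3282954·1148698
So 1148698·(3282954) ≡ 1 (mod 7016473), giving 1148698⁻¹ ≡ 3282954.
x ≡ 1148698⁻¹·5149014 ≡ 3282954·5149014 ≡ 1619324 (mod 7016473).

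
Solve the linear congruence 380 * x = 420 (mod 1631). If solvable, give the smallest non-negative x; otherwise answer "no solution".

First find gcd(380, 1631):
1631 = 4·380 + 111
380 = 3·111 + 47
111 = 2·47 + 17
47 = 2·17 + 13
17 = 1·13 + 4
13 = 3·4 + 1
4 = 4·1 + 0
gcd = 1, so a unique solution mod 1631 exists.
Back-substitute for the Bézout coefficients:
1 = 13 − 3·4
1 = −3·17 + 4·13
1 = 4·47 − 11·17
1 = −11·111 + 26·47
1 = 26·380 − 89·111
1 = −89·1631 + 382·380
So 380·(382) ≡ 1 (mod 1631), giving 380⁻¹ ≡ 382.
x ≡ 380⁻¹·420 ≡ 382·420 ≡ 602 (mod 1631).

602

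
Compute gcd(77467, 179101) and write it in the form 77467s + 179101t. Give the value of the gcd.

Repeated division:
179101 = 2*77467 + 24167
77467 = 3*24167 + 4966
24167 = 4*4966 + 4303
4966 = 1*4303 + 663
4303 = 6*663 + 325
663 = 2*325 + 13
325 = 25*13 + 0
gcd(77467, 179101) = 13.
Working backward:
13 = 663 − 2·325
13 = −2·4303 + 13·663
13 = 13·4966 − 15·4303
13 = −15·24167 + 73·4966
13 = 73·77467 − 234·24167
13 = −234·179101 + 541·77467
So 13 = (-234)·179101 + (541)·77467.

13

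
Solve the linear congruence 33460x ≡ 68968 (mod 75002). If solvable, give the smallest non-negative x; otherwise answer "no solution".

First find gcd(33460, 75002):
75002 = 2*33460 + 8082
33460 = 4*8082 + 1132
8082 = 7*1132 + 158
1132 = 7*158 + 26
158 = 6*26 + 2
26 = 13*2 + 0
gcd = 2 and 2 | 68968, so solutions exist. Divide through by 2: 16730x ≡ 34484 (mod 37501).
Now find 16730⁻¹ mod 37501:
37501 = 2*16730 + 4041
16730 = 4*4041 + 566
4041 = 7*566 + 79
566 = 7*79 + 13
79 = 6*13 + 1
13 = 13*1 + 0
Back-substitute:
1 = 79 − 6·13
1 = −6·566 + 43·79
1 = 43·4041 − 307·566
1 = −307·16730 + 1271·4041
1 = 1271·37501 − 2849·16730
So 16730·(-2849) ≡ 1 (mod 37501), i.e. 16730⁻¹ ≡ 34652.
Then x ≡ 34652·34484 ≡ 7704 (mod 37501); the smallest non-negative solution is x = 7704.

7704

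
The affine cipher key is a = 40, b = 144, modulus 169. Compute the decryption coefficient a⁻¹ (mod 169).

131

Extended Euclidean algorithm:
169 = 4*40 + 9
40 = 4*9 + 4
9 = 2*4 + 1
4 = 4*1 + 0
The gcd is 1. Working backward:
1 = 9 − 2·4
1 = −2·40 + 9·9
1 = 9·169 − 38·40
Thus 40·(-38) ≡ 1 (mod 169); reducing, -38 mod 169 = 131.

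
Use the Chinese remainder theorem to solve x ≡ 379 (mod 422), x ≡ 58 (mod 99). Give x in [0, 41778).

Write x = 379 + 422·k. Then 422·k ≡ 58 − 379 ≡ 75 (mod 99).
Need 422⁻¹ mod 99. Extended Euclid on (99, 26):
99 = 3×26 + 21
26 = 1×21 + 5
21 = 4×5 + 1
5 = 5×1 + 0
Back-substitute:
1 = 21 − 4·5
1 = −4·26 + 5·21
1 = 5·99 − 19·26
422⁻¹ ≡ 80 (mod 99), so k ≡ 80·75 ≡ 60 (mod 99).
x = 379 + 422·60 = 25699.

25699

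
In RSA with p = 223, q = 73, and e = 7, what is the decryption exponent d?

φ(n) = (p−1)(q−1) = 222·72 = 15984.
Need d with 7·d ≡ 1 (mod 15984). Apply the extended Euclidean algorithm:
15984 = 2283×7 + 3
7 = 2×3 + 1
3 = 3×1 + 0
Back-substitute:
1 = 7 − 2·3
1 = −2·15984 + 4567·7
So 7·4567 ≡ 1 (mod 15984), hence d = 4567.

4567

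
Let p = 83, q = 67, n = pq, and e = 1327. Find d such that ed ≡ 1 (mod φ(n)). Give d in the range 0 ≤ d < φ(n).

4111

φ(n) = (p−1)(q−1) = 82·66 = 5412.
Need d with 1327·d ≡ 1 (mod 5412). Apply the extended Euclidean algorithm:
5412 = 4·1327 + 104
1327 = 12·104 + 79
104 = 1·79 + 25
79 = 3·25 + 4
25 = 6·4 + 1
4 = 4·1 + 0
Back-substitute:
1 = 25 − 6·4
1 = −6·79 + 19·25
1 = 19·104 − 25·79
1 = −25·1327 + 319·104
1 = 319·5412 − 1301·1327
So 1327·(-1301) ≡ 1 (mod 5412), hence d ≡ -1301 ≡ 4111 (mod 5412).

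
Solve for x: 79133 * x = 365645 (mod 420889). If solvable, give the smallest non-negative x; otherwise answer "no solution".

First find gcd(79133, 420889):
420889 = 5×79133 + 25224
79133 = 3×25224 + 3461
25224 = 7×3461 + 997
3461 = 3×997 + 470
997 = 2×470 + 57
470 = 8×57 + 14
57 = 4×14 + 1
14 = 14×1 + 0
gcd = 1, so a unique solution mod 420889 exists.
Back-substitute for the Bézout coefficients:
1 = 57 − 4·14
1 = −4·470 + 33·57
1 = 33·997 − 70·470
1 = −70·3461 + 243·997
1 = 243·25224 − 1771·3461
1 = −1771·79133 + 5556·25224
1 = 5556·420889 − 29551·79133
So 79133·(-29551) ≡ 1 (mod 420889), giving 79133⁻¹ ≡ 391338.
x ≡ 79133⁻¹·365645 ≡ 391338·365645 ≡ 307902 (mod 420889).

307902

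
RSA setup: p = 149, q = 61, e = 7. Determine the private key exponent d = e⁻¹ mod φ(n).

φ(n) = (p−1)(q−1) = 148·60 = 8880.
Need d with 7·d ≡ 1 (mod 8880). Apply the extended Euclidean algorithm:
8880 = 1268·7 + 4
7 = 1·4 + 3
4 = 1·3 + 1
3 = 3·1 + 0
Back-substitute:
1 = 4 − 3
1 = −7 + 2·4
1 = 2·8880 − 2537·7
So 7·(-2537) ≡ 1 (mod 8880), hence d ≡ -2537 ≡ 6343 (mod 8880).

6343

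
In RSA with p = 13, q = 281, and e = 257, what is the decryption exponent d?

353

φ(n) = (p−1)(q−1) = 12·280 = 3360.
Need d with 257·d ≡ 1 (mod 3360). Apply the extended Euclidean algorithm:
3360 = 13*257 + 19
257 = 13*19 + 10
19 = 1*10 + 9
10 = 1*9 + 1
9 = 9*1 + 0
Back-substitute:
1 = 10 − 9
1 = −19 + 2·10
1 = 2·257 − 27·19
1 = −27·3360 + 353·257
So 257·353 ≡ 1 (mod 3360), hence d = 353.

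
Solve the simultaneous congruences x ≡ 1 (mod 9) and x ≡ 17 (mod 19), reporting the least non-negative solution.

Write x = 1 + 9·k. Then 9·k ≡ 17 − 1 ≡ 16 (mod 19).
Need 9⁻¹ mod 19. Extended Euclid on (19, 9):
19 = 2·9 + 1
9 = 9·1 + 0
Back-substitute:
1 = 19 − 2·9
9⁻¹ ≡ 17 (mod 19), so k ≡ 17·16 ≡ 6 (mod 19).
x = 1 + 9·6 = 55.

55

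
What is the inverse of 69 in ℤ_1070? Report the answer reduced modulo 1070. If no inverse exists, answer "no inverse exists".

1039

gcd(1070, 69) by repeated division:
1070 = 15*69 + 35
69 = 1*35 + 34
35 = 1*34 + 1
34 = 34*1 + 0
Since gcd(69, 1070) = 1, back-substitute to write 1 as a combination:
1 = 35 − 34
1 = −69 + 2·35
1 = 2·1070 − 31·69
Thus 69·(-31) ≡ 1 (mod 1070); reducing, -31 mod 1070 = 1039.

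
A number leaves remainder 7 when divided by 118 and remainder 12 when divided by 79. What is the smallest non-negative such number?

Write x = 7 + 118·k. Then 118·k ≡ 12 − 7 ≡ 5 (mod 79).
Need 118⁻¹ mod 79. Extended Euclid on (79, 39):
79 = 2*39 + 1
39 = 39*1 + 0
Back-substitute:
1 = 79 − 2·39
118⁻¹ ≡ 77 (mod 79), so k ≡ 77·5 ≡ 69 (mod 79).
x = 7 + 118·69 = 8149.

8149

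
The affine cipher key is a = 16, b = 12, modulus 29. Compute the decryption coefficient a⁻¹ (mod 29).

20

Run Euclid on (29, 16):
29 = 1×16 + 13
16 = 1×13 + 3
13 = 4×3 + 1
3 = 3×1 + 0
Since gcd(16, 29) = 1, back-substitute to write 1 as a combination:
1 = 13 − 4·3
1 = −4·16 + 5·13
1 = 5·29 − 9·16
Thus 16·(-9) ≡ 1 (mod 29); reducing, -9 mod 29 = 20.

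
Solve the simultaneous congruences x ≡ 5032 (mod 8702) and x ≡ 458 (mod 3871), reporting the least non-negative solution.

23613558

Write x = 5032 + 8702·k. Then 8702·k ≡ 458 − 5032 ≡ 3168 (mod 3871).
Need 8702⁻¹ mod 3871. Extended Euclid on (3871, 960):
3871 = 4*960 + 31
960 = 30*31 + 30
31 = 1*30 + 1
30 = 30*1 + 0
Back-substitute:
1 = 31 − 30
1 = −960 + 31·31
1 = 31·3871 − 125·960
8702⁻¹ ≡ 3746 (mod 3871), so k ≡ 3746·3168 ≡ 2713 (mod 3871).
x = 5032 + 8702·2713 = 23613558.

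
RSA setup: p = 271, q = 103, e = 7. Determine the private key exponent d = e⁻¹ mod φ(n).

11803

φ(n) = (p−1)(q−1) = 270·102 = 27540.
Need d with 7·d ≡ 1 (mod 27540). Apply the extended Euclidean algorithm:
27540 = 3934·7 + 2
7 = 3·2 + 1
2 = 2·1 + 0
Back-substitute:
1 = 7 − 3·2
1 = −3·27540 + 11803·7
So 7·11803 ≡ 1 (mod 27540), hence d = 11803.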